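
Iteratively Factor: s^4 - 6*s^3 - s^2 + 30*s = (s - 3)*(s^3 - 3*s^2 - 10*s) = s*(s - 3)*(s^2 - 3*s - 10) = s*(s - 5)*(s - 3)*(s + 2)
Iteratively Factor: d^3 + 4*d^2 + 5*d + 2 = (d + 2)*(d^2 + 2*d + 1) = (d + 1)*(d + 2)*(d + 1)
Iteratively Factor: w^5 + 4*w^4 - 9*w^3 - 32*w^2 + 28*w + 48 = (w + 4)*(w^4 - 9*w^2 + 4*w + 12) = (w - 2)*(w + 4)*(w^3 + 2*w^2 - 5*w - 6) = (w - 2)*(w + 1)*(w + 4)*(w^2 + w - 6) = (w - 2)^2*(w + 1)*(w + 4)*(w + 3)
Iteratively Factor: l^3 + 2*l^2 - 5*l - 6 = (l - 2)*(l^2 + 4*l + 3) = (l - 2)*(l + 1)*(l + 3)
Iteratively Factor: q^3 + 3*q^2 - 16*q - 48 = (q + 3)*(q^2 - 16) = (q - 4)*(q + 3)*(q + 4)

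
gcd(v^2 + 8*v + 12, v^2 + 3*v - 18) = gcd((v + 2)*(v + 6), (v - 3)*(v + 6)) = v + 6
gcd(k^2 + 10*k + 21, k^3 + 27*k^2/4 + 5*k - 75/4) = k + 3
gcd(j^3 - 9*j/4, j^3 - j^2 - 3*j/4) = j^2 - 3*j/2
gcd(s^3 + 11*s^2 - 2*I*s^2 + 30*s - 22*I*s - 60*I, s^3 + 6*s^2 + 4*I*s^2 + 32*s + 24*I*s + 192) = s + 6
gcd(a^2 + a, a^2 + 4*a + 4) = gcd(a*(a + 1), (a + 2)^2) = 1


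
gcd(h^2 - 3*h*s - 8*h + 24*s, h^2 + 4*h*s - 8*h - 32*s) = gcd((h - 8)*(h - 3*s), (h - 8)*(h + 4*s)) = h - 8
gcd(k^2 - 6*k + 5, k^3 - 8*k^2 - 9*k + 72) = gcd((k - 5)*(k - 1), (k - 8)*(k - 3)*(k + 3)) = 1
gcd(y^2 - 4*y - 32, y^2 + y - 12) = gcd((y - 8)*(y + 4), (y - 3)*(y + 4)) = y + 4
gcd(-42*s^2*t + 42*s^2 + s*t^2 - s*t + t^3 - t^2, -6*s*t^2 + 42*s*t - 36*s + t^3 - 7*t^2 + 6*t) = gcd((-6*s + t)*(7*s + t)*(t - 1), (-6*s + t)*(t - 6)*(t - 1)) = 6*s*t - 6*s - t^2 + t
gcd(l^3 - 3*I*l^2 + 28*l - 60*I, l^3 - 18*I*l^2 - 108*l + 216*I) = l - 6*I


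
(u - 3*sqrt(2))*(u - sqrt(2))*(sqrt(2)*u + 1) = sqrt(2)*u^3 - 7*u^2 + 2*sqrt(2)*u + 6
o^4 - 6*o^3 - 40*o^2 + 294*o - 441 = (o - 7)*(o - 3)^2*(o + 7)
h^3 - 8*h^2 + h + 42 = (h - 7)*(h - 3)*(h + 2)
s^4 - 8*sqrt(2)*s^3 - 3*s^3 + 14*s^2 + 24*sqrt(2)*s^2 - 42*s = s*(s - 3)*(s - 7*sqrt(2))*(s - sqrt(2))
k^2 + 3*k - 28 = (k - 4)*(k + 7)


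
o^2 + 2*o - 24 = (o - 4)*(o + 6)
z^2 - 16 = (z - 4)*(z + 4)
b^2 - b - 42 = (b - 7)*(b + 6)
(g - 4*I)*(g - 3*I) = g^2 - 7*I*g - 12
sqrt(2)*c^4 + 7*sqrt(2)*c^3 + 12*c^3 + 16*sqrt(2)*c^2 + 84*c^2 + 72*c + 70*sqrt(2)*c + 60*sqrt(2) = (c + 6)*(c + sqrt(2))*(c + 5*sqrt(2))*(sqrt(2)*c + sqrt(2))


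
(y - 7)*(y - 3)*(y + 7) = y^3 - 3*y^2 - 49*y + 147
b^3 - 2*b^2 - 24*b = b*(b - 6)*(b + 4)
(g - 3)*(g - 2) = g^2 - 5*g + 6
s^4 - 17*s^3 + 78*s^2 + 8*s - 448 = (s - 8)*(s - 7)*(s - 4)*(s + 2)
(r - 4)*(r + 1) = r^2 - 3*r - 4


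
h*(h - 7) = h^2 - 7*h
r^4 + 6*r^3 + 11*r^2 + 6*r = r*(r + 1)*(r + 2)*(r + 3)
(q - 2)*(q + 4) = q^2 + 2*q - 8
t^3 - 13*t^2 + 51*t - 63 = (t - 7)*(t - 3)^2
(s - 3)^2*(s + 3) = s^3 - 3*s^2 - 9*s + 27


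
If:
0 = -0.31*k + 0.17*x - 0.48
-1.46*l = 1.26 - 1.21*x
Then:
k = 0.548387096774194*x - 1.54838709677419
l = 0.828767123287671*x - 0.863013698630137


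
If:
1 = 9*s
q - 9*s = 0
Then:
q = 1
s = 1/9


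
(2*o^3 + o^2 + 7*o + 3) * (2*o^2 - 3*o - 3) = 4*o^5 - 4*o^4 + 5*o^3 - 18*o^2 - 30*o - 9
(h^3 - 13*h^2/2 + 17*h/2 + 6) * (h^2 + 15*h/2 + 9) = h^5 + h^4 - 125*h^3/4 + 45*h^2/4 + 243*h/2 + 54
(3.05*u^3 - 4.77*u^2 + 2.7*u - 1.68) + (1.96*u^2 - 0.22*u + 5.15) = 3.05*u^3 - 2.81*u^2 + 2.48*u + 3.47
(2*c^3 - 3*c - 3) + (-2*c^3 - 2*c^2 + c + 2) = -2*c^2 - 2*c - 1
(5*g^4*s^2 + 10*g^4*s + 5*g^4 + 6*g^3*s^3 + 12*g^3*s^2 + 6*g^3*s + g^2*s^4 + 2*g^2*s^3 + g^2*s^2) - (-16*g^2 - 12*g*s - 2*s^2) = 5*g^4*s^2 + 10*g^4*s + 5*g^4 + 6*g^3*s^3 + 12*g^3*s^2 + 6*g^3*s + g^2*s^4 + 2*g^2*s^3 + g^2*s^2 + 16*g^2 + 12*g*s + 2*s^2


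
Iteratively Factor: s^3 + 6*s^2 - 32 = (s + 4)*(s^2 + 2*s - 8) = (s + 4)^2*(s - 2)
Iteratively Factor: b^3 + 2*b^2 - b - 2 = (b + 2)*(b^2 - 1) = (b - 1)*(b + 2)*(b + 1)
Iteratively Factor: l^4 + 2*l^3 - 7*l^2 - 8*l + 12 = (l + 3)*(l^3 - l^2 - 4*l + 4) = (l + 2)*(l + 3)*(l^2 - 3*l + 2) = (l - 1)*(l + 2)*(l + 3)*(l - 2)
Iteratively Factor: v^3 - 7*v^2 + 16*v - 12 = (v - 2)*(v^2 - 5*v + 6) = (v - 3)*(v - 2)*(v - 2)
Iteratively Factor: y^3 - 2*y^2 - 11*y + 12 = (y - 1)*(y^2 - y - 12) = (y - 4)*(y - 1)*(y + 3)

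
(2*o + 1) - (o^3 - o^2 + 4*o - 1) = -o^3 + o^2 - 2*o + 2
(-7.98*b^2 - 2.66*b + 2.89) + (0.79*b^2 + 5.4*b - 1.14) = -7.19*b^2 + 2.74*b + 1.75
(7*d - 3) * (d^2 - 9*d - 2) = 7*d^3 - 66*d^2 + 13*d + 6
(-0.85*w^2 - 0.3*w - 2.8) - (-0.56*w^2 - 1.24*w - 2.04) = -0.29*w^2 + 0.94*w - 0.76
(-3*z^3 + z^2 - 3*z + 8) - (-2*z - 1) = -3*z^3 + z^2 - z + 9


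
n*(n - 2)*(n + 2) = n^3 - 4*n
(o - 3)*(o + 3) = o^2 - 9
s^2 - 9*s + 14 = (s - 7)*(s - 2)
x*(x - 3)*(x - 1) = x^3 - 4*x^2 + 3*x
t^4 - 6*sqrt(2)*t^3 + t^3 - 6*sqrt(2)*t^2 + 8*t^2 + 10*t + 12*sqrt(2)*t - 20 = (t - 1)*(t + 2)*(t - 5*sqrt(2))*(t - sqrt(2))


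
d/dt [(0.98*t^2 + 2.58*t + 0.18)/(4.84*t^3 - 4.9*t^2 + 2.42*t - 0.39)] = (-4.7432*t^4 - 24.9744*t^3 + 12.4*t^2 + 0.9996*t - 1.4418)/(23.4256*t^6 - 47.432*t^5 + 47.4356*t^4 - 27.4912*t^3 + 9.6784*t^2 - 1.8876*t + 0.1521)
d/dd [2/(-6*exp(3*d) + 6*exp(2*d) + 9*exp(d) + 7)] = (36*exp(2*d) - 24*exp(d) - 18)*exp(d)/(-6*exp(3*d) + 6*exp(2*d) + 9*exp(d) + 7)^2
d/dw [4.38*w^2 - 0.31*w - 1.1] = 8.76*w - 0.31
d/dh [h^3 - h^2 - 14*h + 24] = 3*h^2 - 2*h - 14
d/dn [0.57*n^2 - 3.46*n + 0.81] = 1.14*n - 3.46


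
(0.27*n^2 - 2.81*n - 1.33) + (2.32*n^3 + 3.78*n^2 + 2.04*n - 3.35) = 2.32*n^3 + 4.05*n^2 - 0.77*n - 4.68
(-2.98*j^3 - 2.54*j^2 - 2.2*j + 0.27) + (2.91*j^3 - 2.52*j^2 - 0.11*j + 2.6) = -0.0699999999999998*j^3 - 5.06*j^2 - 2.31*j + 2.87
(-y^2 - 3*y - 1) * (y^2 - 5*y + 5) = -y^4 + 2*y^3 + 9*y^2 - 10*y - 5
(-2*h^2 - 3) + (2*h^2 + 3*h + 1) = 3*h - 2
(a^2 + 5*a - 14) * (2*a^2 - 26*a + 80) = 2*a^4 - 16*a^3 - 78*a^2 + 764*a - 1120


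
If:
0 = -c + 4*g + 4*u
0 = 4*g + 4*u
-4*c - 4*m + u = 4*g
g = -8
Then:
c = 0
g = -8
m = 10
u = 8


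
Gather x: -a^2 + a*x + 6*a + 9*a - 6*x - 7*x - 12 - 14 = -a^2 + 15*a + x*(a - 13) - 26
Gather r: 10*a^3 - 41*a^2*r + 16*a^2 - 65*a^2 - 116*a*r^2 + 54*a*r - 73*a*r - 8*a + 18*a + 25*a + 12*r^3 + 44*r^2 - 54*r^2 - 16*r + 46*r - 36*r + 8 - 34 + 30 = 10*a^3 - 49*a^2 + 35*a + 12*r^3 + r^2*(-116*a - 10) + r*(-41*a^2 - 19*a - 6) + 4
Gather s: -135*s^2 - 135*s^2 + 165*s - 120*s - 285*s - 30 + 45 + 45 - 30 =-270*s^2 - 240*s + 30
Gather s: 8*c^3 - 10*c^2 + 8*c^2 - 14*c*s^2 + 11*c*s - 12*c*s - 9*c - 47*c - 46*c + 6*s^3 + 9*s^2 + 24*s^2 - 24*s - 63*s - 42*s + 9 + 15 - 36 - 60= 8*c^3 - 2*c^2 - 102*c + 6*s^3 + s^2*(33 - 14*c) + s*(-c - 129) - 72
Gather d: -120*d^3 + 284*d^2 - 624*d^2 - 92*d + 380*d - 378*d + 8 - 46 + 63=-120*d^3 - 340*d^2 - 90*d + 25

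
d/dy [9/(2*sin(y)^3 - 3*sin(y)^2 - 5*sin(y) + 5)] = 9*(-6*sin(y)^2 + 6*sin(y) + 5)*cos(y)/(2*sin(y)^3 - 3*sin(y)^2 - 5*sin(y) + 5)^2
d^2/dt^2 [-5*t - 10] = 0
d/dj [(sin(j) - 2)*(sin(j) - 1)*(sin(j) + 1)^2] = (4*sin(j)^3 - 3*sin(j)^2 - 6*sin(j) + 1)*cos(j)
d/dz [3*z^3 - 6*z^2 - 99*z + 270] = 9*z^2 - 12*z - 99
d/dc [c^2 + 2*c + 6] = 2*c + 2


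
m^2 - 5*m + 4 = (m - 4)*(m - 1)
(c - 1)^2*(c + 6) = c^3 + 4*c^2 - 11*c + 6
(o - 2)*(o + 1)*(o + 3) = o^3 + 2*o^2 - 5*o - 6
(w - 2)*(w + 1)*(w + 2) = w^3 + w^2 - 4*w - 4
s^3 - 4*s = s*(s - 2)*(s + 2)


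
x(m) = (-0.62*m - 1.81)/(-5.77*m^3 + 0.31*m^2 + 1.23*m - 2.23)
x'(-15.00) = 0.00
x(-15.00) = 0.00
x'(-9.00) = 0.00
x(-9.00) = 0.00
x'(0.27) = 0.38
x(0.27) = 0.99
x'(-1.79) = -0.06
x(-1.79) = -0.02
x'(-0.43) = -0.41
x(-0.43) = 0.69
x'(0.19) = 0.65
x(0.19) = 0.95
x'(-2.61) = -0.01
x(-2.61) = -0.00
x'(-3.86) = -0.00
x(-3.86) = 0.00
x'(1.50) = -0.24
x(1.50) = 0.14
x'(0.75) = -1.26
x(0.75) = 0.64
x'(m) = (-0.62*m - 1.81)*(17.31*m^2 - 0.62*m - 1.23)/(-5.77*m^3 + 0.31*m^2 + 1.23*m - 2.23)^2 - 0.62/(-5.77*m^3 + 0.31*m^2 + 1.23*m - 2.23) = (-7.1548*m^3 - 31.1389*m^2 + 1.1222*m + 3.6089)/(33.2929*m^6 - 3.5774*m^5 - 14.0981*m^4 + 26.4968*m^3 + 0.1303*m^2 - 5.4858*m + 4.9729)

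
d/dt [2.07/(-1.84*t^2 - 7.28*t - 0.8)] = (7.6176*t + 15.0696)/(1.84*t^2 + 7.28*t + 0.8)^2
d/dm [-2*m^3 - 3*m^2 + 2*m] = -6*m^2 - 6*m + 2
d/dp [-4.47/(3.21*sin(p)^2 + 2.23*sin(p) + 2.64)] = (28.6974*sin(p) + 9.9681)*cos(p)/(3.21*sin(p)^2 + 2.23*sin(p) + 2.64)^2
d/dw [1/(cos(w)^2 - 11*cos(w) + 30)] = (2*cos(w) - 11)*sin(w)/(cos(w)^2 - 11*cos(w) + 30)^2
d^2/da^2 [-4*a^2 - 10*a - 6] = -8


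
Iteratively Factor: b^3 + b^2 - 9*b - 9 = (b - 3)*(b^2 + 4*b + 3) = (b - 3)*(b + 1)*(b + 3)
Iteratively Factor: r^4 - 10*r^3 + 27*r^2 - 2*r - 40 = (r - 2)*(r^3 - 8*r^2 + 11*r + 20) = (r - 5)*(r - 2)*(r^2 - 3*r - 4) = (r - 5)*(r - 2)*(r + 1)*(r - 4)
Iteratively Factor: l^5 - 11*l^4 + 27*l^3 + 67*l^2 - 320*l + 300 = (l + 3)*(l^4 - 14*l^3 + 69*l^2 - 140*l + 100) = (l - 5)*(l + 3)*(l^3 - 9*l^2 + 24*l - 20) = (l - 5)*(l - 2)*(l + 3)*(l^2 - 7*l + 10) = (l - 5)^2*(l - 2)*(l + 3)*(l - 2)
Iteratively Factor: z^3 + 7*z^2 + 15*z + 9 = (z + 3)*(z^2 + 4*z + 3) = (z + 1)*(z + 3)*(z + 3)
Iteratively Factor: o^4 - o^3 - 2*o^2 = (o)*(o^3 - o^2 - 2*o) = o^2*(o^2 - o - 2) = o^2*(o - 2)*(o + 1)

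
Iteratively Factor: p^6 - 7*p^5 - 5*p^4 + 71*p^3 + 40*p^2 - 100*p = (p + 2)*(p^5 - 9*p^4 + 13*p^3 + 45*p^2 - 50*p) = (p - 5)*(p + 2)*(p^4 - 4*p^3 - 7*p^2 + 10*p) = (p - 5)*(p + 2)^2*(p^3 - 6*p^2 + 5*p) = (p - 5)*(p - 1)*(p + 2)^2*(p^2 - 5*p) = p*(p - 5)*(p - 1)*(p + 2)^2*(p - 5)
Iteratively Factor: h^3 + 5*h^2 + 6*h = (h)*(h^2 + 5*h + 6) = h*(h + 3)*(h + 2)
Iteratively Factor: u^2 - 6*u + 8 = (u - 2)*(u - 4)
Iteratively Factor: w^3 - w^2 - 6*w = (w)*(w^2 - w - 6) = w*(w + 2)*(w - 3)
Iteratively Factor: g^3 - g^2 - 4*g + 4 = (g + 2)*(g^2 - 3*g + 2) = (g - 1)*(g + 2)*(g - 2)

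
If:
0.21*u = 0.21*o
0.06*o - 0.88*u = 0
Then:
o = 0.00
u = 0.00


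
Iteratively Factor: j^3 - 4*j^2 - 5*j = (j)*(j^2 - 4*j - 5) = j*(j + 1)*(j - 5)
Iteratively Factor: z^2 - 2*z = (z - 2)*(z)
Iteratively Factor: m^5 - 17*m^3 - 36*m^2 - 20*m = (m + 2)*(m^4 - 2*m^3 - 13*m^2 - 10*m) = (m + 1)*(m + 2)*(m^3 - 3*m^2 - 10*m) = (m - 5)*(m + 1)*(m + 2)*(m^2 + 2*m) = (m - 5)*(m + 1)*(m + 2)^2*(m)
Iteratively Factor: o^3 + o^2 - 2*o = (o - 1)*(o^2 + 2*o) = o*(o - 1)*(o + 2)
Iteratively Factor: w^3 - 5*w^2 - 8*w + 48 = (w - 4)*(w^2 - w - 12) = (w - 4)^2*(w + 3)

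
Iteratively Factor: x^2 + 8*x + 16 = (x + 4)*(x + 4)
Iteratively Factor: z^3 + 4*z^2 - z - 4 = (z - 1)*(z^2 + 5*z + 4) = (z - 1)*(z + 4)*(z + 1)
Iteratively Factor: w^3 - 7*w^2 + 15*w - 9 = (w - 3)*(w^2 - 4*w + 3) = (w - 3)*(w - 1)*(w - 3)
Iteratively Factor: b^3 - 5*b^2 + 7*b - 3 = (b - 1)*(b^2 - 4*b + 3) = (b - 1)^2*(b - 3)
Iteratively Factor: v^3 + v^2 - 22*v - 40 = (v - 5)*(v^2 + 6*v + 8) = (v - 5)*(v + 2)*(v + 4)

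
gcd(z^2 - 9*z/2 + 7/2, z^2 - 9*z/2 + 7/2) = z^2 - 9*z/2 + 7/2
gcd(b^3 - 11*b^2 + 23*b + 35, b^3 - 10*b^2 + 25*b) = b - 5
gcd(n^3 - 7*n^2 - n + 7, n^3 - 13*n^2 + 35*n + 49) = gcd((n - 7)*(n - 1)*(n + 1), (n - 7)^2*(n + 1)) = n^2 - 6*n - 7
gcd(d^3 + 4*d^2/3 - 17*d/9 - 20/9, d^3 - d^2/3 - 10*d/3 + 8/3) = d - 4/3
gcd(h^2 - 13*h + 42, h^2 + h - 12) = 1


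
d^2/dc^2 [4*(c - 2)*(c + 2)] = 8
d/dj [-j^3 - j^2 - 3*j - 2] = -3*j^2 - 2*j - 3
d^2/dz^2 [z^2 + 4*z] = 2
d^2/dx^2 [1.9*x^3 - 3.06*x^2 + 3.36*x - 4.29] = 11.4*x - 6.12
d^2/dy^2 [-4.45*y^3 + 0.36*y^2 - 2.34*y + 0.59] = 0.72 - 26.7*y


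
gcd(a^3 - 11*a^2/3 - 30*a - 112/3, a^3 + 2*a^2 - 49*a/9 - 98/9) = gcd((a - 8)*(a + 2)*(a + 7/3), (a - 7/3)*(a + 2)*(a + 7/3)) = a^2 + 13*a/3 + 14/3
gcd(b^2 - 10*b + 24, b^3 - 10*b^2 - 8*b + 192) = b - 6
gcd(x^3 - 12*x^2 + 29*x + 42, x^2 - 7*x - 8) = x + 1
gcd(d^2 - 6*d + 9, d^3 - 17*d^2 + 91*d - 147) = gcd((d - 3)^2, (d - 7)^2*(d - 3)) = d - 3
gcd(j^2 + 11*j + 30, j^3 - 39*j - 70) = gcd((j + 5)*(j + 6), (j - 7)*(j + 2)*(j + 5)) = j + 5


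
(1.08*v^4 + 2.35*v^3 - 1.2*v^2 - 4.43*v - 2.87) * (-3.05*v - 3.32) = -3.294*v^5 - 10.7531*v^4 - 4.142*v^3 + 17.4955*v^2 + 23.4611*v + 9.5284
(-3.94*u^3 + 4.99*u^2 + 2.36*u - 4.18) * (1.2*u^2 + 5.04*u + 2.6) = -4.728*u^5 - 13.8696*u^4 + 17.7376*u^3 + 19.8524*u^2 - 14.9312*u - 10.868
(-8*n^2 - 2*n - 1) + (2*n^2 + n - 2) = -6*n^2 - n - 3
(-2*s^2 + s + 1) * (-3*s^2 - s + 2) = 6*s^4 - s^3 - 8*s^2 + s + 2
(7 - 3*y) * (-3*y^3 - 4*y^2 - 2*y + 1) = 9*y^4 - 9*y^3 - 22*y^2 - 17*y + 7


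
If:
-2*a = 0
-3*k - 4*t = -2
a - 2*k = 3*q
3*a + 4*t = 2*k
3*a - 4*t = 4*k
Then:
No Solution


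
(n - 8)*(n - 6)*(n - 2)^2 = n^4 - 18*n^3 + 108*n^2 - 248*n + 192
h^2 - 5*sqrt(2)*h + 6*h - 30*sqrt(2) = (h + 6)*(h - 5*sqrt(2))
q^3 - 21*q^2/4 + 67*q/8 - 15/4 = (q - 5/2)*(q - 2)*(q - 3/4)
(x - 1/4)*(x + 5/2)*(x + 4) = x^3 + 25*x^2/4 + 67*x/8 - 5/2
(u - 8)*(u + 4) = u^2 - 4*u - 32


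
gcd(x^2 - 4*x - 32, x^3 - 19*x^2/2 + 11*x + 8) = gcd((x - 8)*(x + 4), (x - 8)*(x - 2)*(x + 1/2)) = x - 8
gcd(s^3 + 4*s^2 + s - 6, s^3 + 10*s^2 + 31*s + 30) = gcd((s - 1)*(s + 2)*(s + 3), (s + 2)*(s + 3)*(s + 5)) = s^2 + 5*s + 6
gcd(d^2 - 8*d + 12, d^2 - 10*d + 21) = 1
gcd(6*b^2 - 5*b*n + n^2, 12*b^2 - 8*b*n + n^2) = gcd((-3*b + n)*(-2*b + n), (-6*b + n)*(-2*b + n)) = 2*b - n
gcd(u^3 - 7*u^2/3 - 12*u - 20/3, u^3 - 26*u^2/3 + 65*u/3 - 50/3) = u - 5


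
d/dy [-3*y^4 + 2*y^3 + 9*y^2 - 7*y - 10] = -12*y^3 + 6*y^2 + 18*y - 7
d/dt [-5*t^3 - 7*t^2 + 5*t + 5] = -15*t^2 - 14*t + 5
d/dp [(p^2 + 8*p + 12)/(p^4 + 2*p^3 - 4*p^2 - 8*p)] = 2*(-p^3 - 9*p^2 + 12)/(p^2*(p^4 - 8*p^2 + 16))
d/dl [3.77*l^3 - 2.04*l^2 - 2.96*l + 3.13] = 11.31*l^2 - 4.08*l - 2.96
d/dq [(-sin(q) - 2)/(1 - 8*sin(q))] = -17*cos(q)/(8*sin(q) - 1)^2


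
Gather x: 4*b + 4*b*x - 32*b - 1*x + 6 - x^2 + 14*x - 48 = -28*b - x^2 + x*(4*b + 13) - 42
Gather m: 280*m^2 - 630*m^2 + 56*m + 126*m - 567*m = -350*m^2 - 385*m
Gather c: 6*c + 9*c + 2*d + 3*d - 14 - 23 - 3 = 15*c + 5*d - 40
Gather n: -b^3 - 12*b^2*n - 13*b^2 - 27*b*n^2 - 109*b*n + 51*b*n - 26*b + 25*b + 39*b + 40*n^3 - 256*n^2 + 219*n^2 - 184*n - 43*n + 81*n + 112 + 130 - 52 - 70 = -b^3 - 13*b^2 + 38*b + 40*n^3 + n^2*(-27*b - 37) + n*(-12*b^2 - 58*b - 146) + 120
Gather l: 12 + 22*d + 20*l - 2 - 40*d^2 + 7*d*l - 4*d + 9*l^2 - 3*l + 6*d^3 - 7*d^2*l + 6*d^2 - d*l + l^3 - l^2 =6*d^3 - 34*d^2 + 18*d + l^3 + 8*l^2 + l*(-7*d^2 + 6*d + 17) + 10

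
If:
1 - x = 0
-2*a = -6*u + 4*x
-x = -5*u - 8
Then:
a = -31/5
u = -7/5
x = 1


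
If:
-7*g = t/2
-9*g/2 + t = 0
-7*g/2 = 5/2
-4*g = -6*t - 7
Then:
No Solution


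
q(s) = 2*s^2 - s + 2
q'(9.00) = 35.00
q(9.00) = 155.00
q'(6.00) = 23.00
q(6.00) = 68.00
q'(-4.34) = -18.36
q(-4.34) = 44.01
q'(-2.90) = -12.60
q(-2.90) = 21.72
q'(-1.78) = -8.12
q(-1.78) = 10.12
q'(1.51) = 5.04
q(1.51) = 5.05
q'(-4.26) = -18.04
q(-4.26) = 42.56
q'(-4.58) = -19.32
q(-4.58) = 48.53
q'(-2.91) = -12.64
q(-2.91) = 21.85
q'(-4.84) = -20.36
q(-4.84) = 53.69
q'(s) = 4*s - 1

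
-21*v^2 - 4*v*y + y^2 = (-7*v + y)*(3*v + y)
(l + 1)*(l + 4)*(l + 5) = l^3 + 10*l^2 + 29*l + 20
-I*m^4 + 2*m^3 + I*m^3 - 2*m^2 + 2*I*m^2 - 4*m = m*(m - 2)*(m + 2*I)*(-I*m - I)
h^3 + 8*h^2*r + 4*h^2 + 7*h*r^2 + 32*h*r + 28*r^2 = (h + 4)*(h + r)*(h + 7*r)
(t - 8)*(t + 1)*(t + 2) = t^3 - 5*t^2 - 22*t - 16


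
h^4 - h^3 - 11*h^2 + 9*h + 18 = (h - 3)*(h - 2)*(h + 1)*(h + 3)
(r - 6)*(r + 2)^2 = r^3 - 2*r^2 - 20*r - 24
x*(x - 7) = x^2 - 7*x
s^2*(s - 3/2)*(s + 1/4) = s^4 - 5*s^3/4 - 3*s^2/8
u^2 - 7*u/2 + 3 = (u - 2)*(u - 3/2)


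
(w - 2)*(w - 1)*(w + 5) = w^3 + 2*w^2 - 13*w + 10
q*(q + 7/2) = q^2 + 7*q/2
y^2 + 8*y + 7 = (y + 1)*(y + 7)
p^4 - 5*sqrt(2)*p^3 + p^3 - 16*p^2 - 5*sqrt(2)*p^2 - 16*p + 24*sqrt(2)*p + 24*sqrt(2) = (p + 1)*(p - 6*sqrt(2))*(p - sqrt(2))*(p + 2*sqrt(2))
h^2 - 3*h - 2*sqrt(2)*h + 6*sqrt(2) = (h - 3)*(h - 2*sqrt(2))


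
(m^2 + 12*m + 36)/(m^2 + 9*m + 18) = (m + 6)/(m + 3)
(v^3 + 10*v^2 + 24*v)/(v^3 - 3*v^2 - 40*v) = (v^2 + 10*v + 24)/(v^2 - 3*v - 40)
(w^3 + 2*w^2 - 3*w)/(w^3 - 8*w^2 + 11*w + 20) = w*(w^2 + 2*w - 3)/(w^3 - 8*w^2 + 11*w + 20)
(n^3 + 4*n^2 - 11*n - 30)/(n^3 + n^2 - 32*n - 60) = (n - 3)/(n - 6)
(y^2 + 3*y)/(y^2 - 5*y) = (y + 3)/(y - 5)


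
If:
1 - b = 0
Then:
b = 1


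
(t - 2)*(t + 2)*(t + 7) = t^3 + 7*t^2 - 4*t - 28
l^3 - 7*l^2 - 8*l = l*(l - 8)*(l + 1)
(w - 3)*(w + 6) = w^2 + 3*w - 18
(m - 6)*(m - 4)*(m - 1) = m^3 - 11*m^2 + 34*m - 24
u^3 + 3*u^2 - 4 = (u - 1)*(u + 2)^2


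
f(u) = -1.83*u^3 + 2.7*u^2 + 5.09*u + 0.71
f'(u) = -5.49*u^2 + 5.4*u + 5.09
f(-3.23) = 74.11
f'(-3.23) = -69.63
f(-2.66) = 40.72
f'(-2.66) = -48.12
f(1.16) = 7.39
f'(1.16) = 3.97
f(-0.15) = 0.01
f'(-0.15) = 4.16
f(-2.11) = 19.18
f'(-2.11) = -30.75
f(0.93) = 6.31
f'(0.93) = 5.36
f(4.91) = -125.82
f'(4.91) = -100.75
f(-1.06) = 0.53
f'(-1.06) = -6.80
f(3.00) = -9.13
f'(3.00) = -28.12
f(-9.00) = 1507.67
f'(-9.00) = -488.20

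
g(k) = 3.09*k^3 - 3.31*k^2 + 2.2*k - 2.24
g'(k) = 9.27*k^2 - 6.62*k + 2.2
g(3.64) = 110.94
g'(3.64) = 100.93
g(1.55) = 4.72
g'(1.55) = 14.21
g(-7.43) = -1468.75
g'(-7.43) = 563.14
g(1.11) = 0.35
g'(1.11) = 6.27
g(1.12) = 0.41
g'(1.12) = 6.41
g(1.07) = 0.11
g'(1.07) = 5.73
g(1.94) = 12.13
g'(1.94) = 24.25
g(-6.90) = -1190.10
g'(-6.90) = 489.22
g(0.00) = -2.24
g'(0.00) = 2.20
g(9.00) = 2002.06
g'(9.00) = 693.49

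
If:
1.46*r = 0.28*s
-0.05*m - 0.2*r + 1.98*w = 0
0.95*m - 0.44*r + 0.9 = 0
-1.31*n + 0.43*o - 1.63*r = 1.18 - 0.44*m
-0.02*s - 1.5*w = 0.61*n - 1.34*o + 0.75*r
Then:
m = 4.10943396226415*w - 0.849056603773585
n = -8.74181222843409*w - 1.65257344611809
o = 2.79646673891275*w - 0.616966843526945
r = 8.87264150943396*w + 0.212264150943396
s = 46.2644878706199*w + 1.10680592991914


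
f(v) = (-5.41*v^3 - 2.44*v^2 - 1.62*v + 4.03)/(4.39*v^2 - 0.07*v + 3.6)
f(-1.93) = 1.84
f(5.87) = -7.66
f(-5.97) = 6.72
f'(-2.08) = -1.10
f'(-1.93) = -1.06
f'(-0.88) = -0.27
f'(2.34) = -1.47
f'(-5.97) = -1.24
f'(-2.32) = -1.14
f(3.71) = -4.89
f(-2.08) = 2.00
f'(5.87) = -1.26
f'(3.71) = -1.32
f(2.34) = -3.00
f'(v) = (0.07 - 8.78*v)*(-5.41*v^3 - 2.44*v^2 - 1.62*v + 4.03)/(4.39*v^2 - 0.07*v + 3.6)^2 + (-16.23*v^2 - 4.88*v - 1.62)/(4.39*v^2 - 0.07*v + 3.6) = (-23.7499*v^4 + 0.757400000000001*v^3 - 51.1454*v^2 - 52.9514*v - 5.5499)/(19.2721*v^4 - 0.6146*v^3 + 31.6129*v^2 - 0.504*v + 12.96)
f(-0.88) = 1.03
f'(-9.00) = -1.24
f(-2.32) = 2.27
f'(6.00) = -1.26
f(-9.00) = 10.46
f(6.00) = -7.83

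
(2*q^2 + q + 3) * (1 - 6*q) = -12*q^3 - 4*q^2 - 17*q + 3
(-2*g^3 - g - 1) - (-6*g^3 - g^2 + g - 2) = 4*g^3 + g^2 - 2*g + 1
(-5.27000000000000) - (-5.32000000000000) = 0.0500000000000007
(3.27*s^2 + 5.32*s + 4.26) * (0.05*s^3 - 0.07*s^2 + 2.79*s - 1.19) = 0.1635*s^5 + 0.0371*s^4 + 8.9639*s^3 + 10.6533*s^2 + 5.5546*s - 5.0694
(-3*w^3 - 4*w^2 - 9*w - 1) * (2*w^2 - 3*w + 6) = -6*w^5 + w^4 - 24*w^3 + w^2 - 51*w - 6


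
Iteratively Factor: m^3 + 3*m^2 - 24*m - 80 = (m + 4)*(m^2 - m - 20) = (m + 4)^2*(m - 5)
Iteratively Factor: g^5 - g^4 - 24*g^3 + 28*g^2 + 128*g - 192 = (g - 4)*(g^4 + 3*g^3 - 12*g^2 - 20*g + 48) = (g - 4)*(g - 2)*(g^3 + 5*g^2 - 2*g - 24) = (g - 4)*(g - 2)*(g + 4)*(g^2 + g - 6) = (g - 4)*(g - 2)^2*(g + 4)*(g + 3)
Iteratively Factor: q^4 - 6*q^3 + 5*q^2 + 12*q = (q)*(q^3 - 6*q^2 + 5*q + 12) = q*(q + 1)*(q^2 - 7*q + 12) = q*(q - 3)*(q + 1)*(q - 4)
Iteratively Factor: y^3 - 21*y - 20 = (y - 5)*(y^2 + 5*y + 4) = (y - 5)*(y + 4)*(y + 1)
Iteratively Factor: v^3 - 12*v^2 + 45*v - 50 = (v - 5)*(v^2 - 7*v + 10) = (v - 5)*(v - 2)*(v - 5)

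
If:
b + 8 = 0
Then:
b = -8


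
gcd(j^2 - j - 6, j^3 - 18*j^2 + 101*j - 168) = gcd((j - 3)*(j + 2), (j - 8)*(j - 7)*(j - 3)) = j - 3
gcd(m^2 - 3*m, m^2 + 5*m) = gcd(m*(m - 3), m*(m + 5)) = m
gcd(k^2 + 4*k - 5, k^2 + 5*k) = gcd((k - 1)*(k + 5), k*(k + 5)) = k + 5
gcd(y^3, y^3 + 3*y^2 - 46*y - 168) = 1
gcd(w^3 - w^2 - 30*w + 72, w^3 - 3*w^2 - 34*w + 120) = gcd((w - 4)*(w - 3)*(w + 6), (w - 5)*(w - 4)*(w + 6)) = w^2 + 2*w - 24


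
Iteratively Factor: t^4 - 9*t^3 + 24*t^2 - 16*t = (t - 4)*(t^3 - 5*t^2 + 4*t) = t*(t - 4)*(t^2 - 5*t + 4) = t*(t - 4)^2*(t - 1)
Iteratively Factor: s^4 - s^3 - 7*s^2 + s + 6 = (s + 1)*(s^3 - 2*s^2 - 5*s + 6) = (s - 1)*(s + 1)*(s^2 - s - 6) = (s - 1)*(s + 1)*(s + 2)*(s - 3)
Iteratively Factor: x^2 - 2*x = (x)*(x - 2)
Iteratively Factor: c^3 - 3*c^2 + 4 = (c - 2)*(c^2 - c - 2) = (c - 2)*(c + 1)*(c - 2)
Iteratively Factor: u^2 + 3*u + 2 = (u + 2)*(u + 1)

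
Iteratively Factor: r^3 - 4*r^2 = (r)*(r^2 - 4*r) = r^2*(r - 4)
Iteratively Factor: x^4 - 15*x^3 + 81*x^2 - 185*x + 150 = (x - 2)*(x^3 - 13*x^2 + 55*x - 75) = (x - 5)*(x - 2)*(x^2 - 8*x + 15) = (x - 5)*(x - 3)*(x - 2)*(x - 5)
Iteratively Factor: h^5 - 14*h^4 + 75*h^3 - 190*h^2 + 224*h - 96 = (h - 3)*(h^4 - 11*h^3 + 42*h^2 - 64*h + 32) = (h - 4)*(h - 3)*(h^3 - 7*h^2 + 14*h - 8) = (h - 4)*(h - 3)*(h - 1)*(h^2 - 6*h + 8) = (h - 4)^2*(h - 3)*(h - 1)*(h - 2)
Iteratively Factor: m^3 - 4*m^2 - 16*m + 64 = (m + 4)*(m^2 - 8*m + 16) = (m - 4)*(m + 4)*(m - 4)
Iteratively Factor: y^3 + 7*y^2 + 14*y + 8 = (y + 2)*(y^2 + 5*y + 4) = (y + 2)*(y + 4)*(y + 1)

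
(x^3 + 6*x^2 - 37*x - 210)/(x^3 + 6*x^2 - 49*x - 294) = (x^2 - x - 30)/(x^2 - x - 42)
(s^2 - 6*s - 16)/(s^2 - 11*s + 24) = (s + 2)/(s - 3)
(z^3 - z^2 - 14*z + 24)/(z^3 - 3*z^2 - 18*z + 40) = (z - 3)/(z - 5)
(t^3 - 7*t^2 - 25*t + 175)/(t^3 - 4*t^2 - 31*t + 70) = (t - 5)/(t - 2)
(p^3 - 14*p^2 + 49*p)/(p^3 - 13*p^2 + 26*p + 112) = p*(p - 7)/(p^2 - 6*p - 16)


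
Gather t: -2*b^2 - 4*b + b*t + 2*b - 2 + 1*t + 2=-2*b^2 - 2*b + t*(b + 1)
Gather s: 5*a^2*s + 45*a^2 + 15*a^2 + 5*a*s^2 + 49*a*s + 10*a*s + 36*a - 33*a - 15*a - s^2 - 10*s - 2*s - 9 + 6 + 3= 60*a^2 - 12*a + s^2*(5*a - 1) + s*(5*a^2 + 59*a - 12)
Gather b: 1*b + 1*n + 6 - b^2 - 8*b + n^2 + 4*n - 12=-b^2 - 7*b + n^2 + 5*n - 6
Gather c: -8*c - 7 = -8*c - 7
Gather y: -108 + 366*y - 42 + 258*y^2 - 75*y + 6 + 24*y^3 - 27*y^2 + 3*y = 24*y^3 + 231*y^2 + 294*y - 144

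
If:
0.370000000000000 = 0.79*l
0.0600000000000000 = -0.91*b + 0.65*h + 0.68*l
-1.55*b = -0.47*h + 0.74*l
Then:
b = -0.60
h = -1.23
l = 0.47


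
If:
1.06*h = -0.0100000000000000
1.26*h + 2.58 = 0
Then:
No Solution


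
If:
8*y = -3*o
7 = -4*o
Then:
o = -7/4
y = 21/32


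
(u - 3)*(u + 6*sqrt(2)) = u^2 - 3*u + 6*sqrt(2)*u - 18*sqrt(2)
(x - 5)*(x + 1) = x^2 - 4*x - 5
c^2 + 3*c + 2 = (c + 1)*(c + 2)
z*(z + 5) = z^2 + 5*z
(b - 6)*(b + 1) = b^2 - 5*b - 6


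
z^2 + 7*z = z*(z + 7)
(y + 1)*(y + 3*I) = y^2 + y + 3*I*y + 3*I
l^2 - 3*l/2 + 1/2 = (l - 1)*(l - 1/2)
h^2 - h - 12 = (h - 4)*(h + 3)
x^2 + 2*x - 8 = (x - 2)*(x + 4)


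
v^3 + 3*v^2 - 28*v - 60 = (v - 5)*(v + 2)*(v + 6)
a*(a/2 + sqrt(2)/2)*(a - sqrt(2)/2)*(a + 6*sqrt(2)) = a^4/2 + 13*sqrt(2)*a^3/4 + 5*a^2/2 - 3*sqrt(2)*a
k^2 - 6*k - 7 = (k - 7)*(k + 1)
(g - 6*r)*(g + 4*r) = g^2 - 2*g*r - 24*r^2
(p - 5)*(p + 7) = p^2 + 2*p - 35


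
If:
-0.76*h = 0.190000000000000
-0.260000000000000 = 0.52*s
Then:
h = -0.25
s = -0.50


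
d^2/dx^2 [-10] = 0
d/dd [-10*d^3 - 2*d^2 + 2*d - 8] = -30*d^2 - 4*d + 2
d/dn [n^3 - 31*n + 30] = 3*n^2 - 31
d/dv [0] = 0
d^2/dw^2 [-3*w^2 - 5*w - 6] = -6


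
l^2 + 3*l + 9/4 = (l + 3/2)^2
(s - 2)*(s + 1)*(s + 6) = s^3 + 5*s^2 - 8*s - 12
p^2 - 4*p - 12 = (p - 6)*(p + 2)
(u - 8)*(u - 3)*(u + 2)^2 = u^4 - 7*u^3 - 16*u^2 + 52*u + 96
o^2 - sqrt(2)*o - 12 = (o - 3*sqrt(2))*(o + 2*sqrt(2))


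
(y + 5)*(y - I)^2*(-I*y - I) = -I*y^4 - 2*y^3 - 6*I*y^3 - 12*y^2 - 4*I*y^2 - 10*y + 6*I*y + 5*I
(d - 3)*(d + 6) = d^2 + 3*d - 18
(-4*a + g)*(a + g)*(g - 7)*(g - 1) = -4*a^2*g^2 + 32*a^2*g - 28*a^2 - 3*a*g^3 + 24*a*g^2 - 21*a*g + g^4 - 8*g^3 + 7*g^2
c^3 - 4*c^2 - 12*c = c*(c - 6)*(c + 2)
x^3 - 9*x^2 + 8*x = x*(x - 8)*(x - 1)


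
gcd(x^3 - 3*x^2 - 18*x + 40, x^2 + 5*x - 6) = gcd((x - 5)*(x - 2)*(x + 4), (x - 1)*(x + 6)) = 1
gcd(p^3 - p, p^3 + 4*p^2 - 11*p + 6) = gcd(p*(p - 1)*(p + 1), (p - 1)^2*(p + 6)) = p - 1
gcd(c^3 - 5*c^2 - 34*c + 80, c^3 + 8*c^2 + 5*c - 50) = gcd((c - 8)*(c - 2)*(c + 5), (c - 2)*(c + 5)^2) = c^2 + 3*c - 10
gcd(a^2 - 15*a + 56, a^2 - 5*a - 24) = a - 8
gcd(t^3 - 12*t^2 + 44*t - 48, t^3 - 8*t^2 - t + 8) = 1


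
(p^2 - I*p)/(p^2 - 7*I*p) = (p - I)/(p - 7*I)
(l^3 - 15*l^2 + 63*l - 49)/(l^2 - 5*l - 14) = (l^2 - 8*l + 7)/(l + 2)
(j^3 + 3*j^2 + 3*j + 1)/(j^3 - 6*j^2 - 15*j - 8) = (j + 1)/(j - 8)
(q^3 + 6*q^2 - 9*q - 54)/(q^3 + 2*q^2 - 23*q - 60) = (q^2 + 3*q - 18)/(q^2 - q - 20)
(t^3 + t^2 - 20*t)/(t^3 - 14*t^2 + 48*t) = (t^2 + t - 20)/(t^2 - 14*t + 48)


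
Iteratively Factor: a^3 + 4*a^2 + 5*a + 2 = (a + 1)*(a^2 + 3*a + 2) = (a + 1)*(a + 2)*(a + 1)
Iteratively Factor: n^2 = (n)*(n)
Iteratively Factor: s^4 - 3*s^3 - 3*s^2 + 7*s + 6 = (s - 3)*(s^3 - 3*s - 2) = (s - 3)*(s + 1)*(s^2 - s - 2) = (s - 3)*(s + 1)^2*(s - 2)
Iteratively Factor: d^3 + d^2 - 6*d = (d - 2)*(d^2 + 3*d) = d*(d - 2)*(d + 3)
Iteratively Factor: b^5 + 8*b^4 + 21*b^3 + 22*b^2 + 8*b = (b + 4)*(b^4 + 4*b^3 + 5*b^2 + 2*b) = (b + 1)*(b + 4)*(b^3 + 3*b^2 + 2*b) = (b + 1)^2*(b + 4)*(b^2 + 2*b) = b*(b + 1)^2*(b + 4)*(b + 2)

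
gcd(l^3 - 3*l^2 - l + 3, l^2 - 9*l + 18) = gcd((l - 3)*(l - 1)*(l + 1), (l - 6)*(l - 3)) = l - 3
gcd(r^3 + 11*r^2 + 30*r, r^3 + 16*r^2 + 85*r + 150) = r^2 + 11*r + 30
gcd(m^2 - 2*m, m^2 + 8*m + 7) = 1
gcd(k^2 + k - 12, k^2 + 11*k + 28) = k + 4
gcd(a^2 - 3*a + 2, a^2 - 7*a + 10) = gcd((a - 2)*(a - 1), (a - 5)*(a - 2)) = a - 2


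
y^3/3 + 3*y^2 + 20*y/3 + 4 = (y/3 + 1/3)*(y + 2)*(y + 6)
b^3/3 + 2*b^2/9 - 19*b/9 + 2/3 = (b/3 + 1)*(b - 2)*(b - 1/3)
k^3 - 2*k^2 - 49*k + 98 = (k - 7)*(k - 2)*(k + 7)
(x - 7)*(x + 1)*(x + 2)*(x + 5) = x^4 + x^3 - 39*x^2 - 109*x - 70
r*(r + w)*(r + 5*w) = r^3 + 6*r^2*w + 5*r*w^2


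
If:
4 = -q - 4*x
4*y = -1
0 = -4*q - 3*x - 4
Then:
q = -4/13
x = -12/13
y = -1/4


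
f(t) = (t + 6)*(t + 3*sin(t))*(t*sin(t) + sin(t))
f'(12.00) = 1435.44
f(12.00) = -1304.58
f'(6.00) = 297.84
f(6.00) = -121.15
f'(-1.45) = 21.88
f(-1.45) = -9.00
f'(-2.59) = -19.67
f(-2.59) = -11.83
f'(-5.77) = 11.74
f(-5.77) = 2.31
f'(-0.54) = -2.76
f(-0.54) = 2.69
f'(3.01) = -125.45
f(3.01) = 16.14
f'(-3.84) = -3.02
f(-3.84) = 7.54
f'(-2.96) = -21.94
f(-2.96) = -3.77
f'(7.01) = 1051.40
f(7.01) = 623.46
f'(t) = (t + 6)*(t + 3*sin(t))*(t*cos(t) + sin(t) + cos(t)) + (t + 6)*(t*sin(t) + sin(t))*(3*cos(t) + 1) + (t + 3*sin(t))*(t*sin(t) + sin(t)) = (t + 1)*(t + 6)*(3*cos(t) + 1)*sin(t) + (t + 1)*(t + 3*sin(t))*sin(t) + (t + 6)*(t + 3*sin(t))*(t*cos(t) + sqrt(2)*sin(t + pi/4))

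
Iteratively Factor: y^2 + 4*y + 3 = (y + 3)*(y + 1)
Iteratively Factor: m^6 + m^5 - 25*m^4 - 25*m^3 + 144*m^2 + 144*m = (m + 4)*(m^5 - 3*m^4 - 13*m^3 + 27*m^2 + 36*m) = (m + 1)*(m + 4)*(m^4 - 4*m^3 - 9*m^2 + 36*m) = m*(m + 1)*(m + 4)*(m^3 - 4*m^2 - 9*m + 36) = m*(m + 1)*(m + 3)*(m + 4)*(m^2 - 7*m + 12) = m*(m - 4)*(m + 1)*(m + 3)*(m + 4)*(m - 3)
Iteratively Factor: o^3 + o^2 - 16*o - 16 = (o + 1)*(o^2 - 16) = (o + 1)*(o + 4)*(o - 4)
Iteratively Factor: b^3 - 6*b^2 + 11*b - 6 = (b - 3)*(b^2 - 3*b + 2) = (b - 3)*(b - 1)*(b - 2)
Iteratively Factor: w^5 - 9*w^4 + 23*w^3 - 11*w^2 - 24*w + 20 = (w - 2)*(w^4 - 7*w^3 + 9*w^2 + 7*w - 10) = (w - 2)*(w + 1)*(w^3 - 8*w^2 + 17*w - 10) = (w - 2)^2*(w + 1)*(w^2 - 6*w + 5) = (w - 2)^2*(w - 1)*(w + 1)*(w - 5)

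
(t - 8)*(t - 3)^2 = t^3 - 14*t^2 + 57*t - 72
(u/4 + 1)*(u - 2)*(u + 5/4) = u^3/4 + 13*u^2/16 - 11*u/8 - 5/2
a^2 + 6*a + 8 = (a + 2)*(a + 4)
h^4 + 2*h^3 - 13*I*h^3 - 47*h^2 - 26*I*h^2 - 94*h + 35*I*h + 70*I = (h + 2)*(h - 7*I)*(h - 5*I)*(h - I)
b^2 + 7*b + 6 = (b + 1)*(b + 6)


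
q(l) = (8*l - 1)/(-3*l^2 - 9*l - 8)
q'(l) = (6*l + 9)*(8*l - 1)/(-3*l^2 - 9*l - 8)^2 + 8/(-3*l^2 - 9*l - 8) = (24*l^2 - 6*l - 73)/(9*l^4 + 54*l^3 + 129*l^2 + 144*l + 64)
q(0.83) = -0.32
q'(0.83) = -0.20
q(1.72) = -0.39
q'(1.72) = -0.01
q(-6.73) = 0.66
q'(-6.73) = 0.15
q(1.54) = -0.39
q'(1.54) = -0.03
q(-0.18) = 0.38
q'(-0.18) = -1.70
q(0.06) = 0.06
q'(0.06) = -1.00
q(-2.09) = 7.72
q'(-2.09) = 8.43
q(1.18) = -0.37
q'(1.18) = -0.09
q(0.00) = 0.12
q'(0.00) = -1.14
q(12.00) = -0.17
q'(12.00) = 0.01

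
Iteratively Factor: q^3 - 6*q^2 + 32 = (q + 2)*(q^2 - 8*q + 16) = (q - 4)*(q + 2)*(q - 4)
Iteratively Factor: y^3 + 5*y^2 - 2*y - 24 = (y + 4)*(y^2 + y - 6) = (y + 3)*(y + 4)*(y - 2)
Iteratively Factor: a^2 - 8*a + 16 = (a - 4)*(a - 4)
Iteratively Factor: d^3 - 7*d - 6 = (d + 1)*(d^2 - d - 6) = (d + 1)*(d + 2)*(d - 3)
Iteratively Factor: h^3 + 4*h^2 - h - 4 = (h + 1)*(h^2 + 3*h - 4) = (h + 1)*(h + 4)*(h - 1)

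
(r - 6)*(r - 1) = r^2 - 7*r + 6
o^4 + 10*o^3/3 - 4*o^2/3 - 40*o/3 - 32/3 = (o - 2)*(o + 4/3)*(o + 2)^2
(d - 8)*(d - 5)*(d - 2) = d^3 - 15*d^2 + 66*d - 80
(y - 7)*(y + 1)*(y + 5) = y^3 - y^2 - 37*y - 35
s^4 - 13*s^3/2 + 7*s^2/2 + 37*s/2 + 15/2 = (s - 5)*(s - 3)*(s + 1/2)*(s + 1)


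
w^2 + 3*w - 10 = (w - 2)*(w + 5)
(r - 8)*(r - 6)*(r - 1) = r^3 - 15*r^2 + 62*r - 48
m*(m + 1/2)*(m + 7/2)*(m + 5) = m^4 + 9*m^3 + 87*m^2/4 + 35*m/4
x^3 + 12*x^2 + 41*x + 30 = (x + 1)*(x + 5)*(x + 6)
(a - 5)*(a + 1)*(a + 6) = a^3 + 2*a^2 - 29*a - 30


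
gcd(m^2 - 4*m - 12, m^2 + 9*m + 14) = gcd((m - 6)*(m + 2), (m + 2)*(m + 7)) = m + 2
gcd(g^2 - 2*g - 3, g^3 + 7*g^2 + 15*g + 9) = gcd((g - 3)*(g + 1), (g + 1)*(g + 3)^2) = g + 1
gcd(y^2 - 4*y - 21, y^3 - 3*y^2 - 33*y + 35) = y - 7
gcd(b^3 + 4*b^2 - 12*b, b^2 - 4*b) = b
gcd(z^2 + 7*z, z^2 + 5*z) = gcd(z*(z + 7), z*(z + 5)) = z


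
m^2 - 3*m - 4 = (m - 4)*(m + 1)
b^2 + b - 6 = (b - 2)*(b + 3)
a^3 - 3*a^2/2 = a^2*(a - 3/2)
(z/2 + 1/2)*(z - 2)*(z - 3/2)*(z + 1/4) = z^4/2 - 9*z^3/8 - 9*z^2/16 + 23*z/16 + 3/8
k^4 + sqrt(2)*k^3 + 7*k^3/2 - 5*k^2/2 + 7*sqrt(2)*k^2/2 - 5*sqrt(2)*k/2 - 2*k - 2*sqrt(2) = (k - 1)*(k + 1/2)*(k + 4)*(k + sqrt(2))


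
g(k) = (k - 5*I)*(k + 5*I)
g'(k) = 2*k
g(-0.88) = 25.77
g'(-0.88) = -1.76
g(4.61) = 46.25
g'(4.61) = 9.22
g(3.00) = 34.00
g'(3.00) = 6.00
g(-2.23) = 29.97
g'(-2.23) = -4.46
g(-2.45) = 31.00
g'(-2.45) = -4.90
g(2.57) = 31.60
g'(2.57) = 5.14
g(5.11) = 51.11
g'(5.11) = 10.22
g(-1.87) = 28.50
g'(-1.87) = -3.74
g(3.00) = 34.00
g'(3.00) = 6.00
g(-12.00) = 169.00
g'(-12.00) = -24.00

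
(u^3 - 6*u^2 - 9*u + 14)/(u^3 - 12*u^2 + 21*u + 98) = (u - 1)/(u - 7)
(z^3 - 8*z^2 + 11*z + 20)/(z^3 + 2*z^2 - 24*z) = (z^2 - 4*z - 5)/(z*(z + 6))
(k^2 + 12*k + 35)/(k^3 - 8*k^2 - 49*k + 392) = (k + 5)/(k^2 - 15*k + 56)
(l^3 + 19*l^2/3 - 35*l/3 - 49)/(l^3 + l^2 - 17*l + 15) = (3*l^2 + 28*l + 49)/(3*(l^2 + 4*l - 5))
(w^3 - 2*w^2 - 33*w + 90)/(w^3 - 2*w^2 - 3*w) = (w^2 + w - 30)/(w*(w + 1))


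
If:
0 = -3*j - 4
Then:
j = -4/3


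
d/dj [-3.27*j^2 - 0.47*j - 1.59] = -6.54*j - 0.47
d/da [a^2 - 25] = 2*a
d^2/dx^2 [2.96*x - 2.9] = 0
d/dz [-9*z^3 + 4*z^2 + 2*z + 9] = -27*z^2 + 8*z + 2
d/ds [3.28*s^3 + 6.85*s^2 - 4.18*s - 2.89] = 9.84*s^2 + 13.7*s - 4.18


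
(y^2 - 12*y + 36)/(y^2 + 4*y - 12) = (y^2 - 12*y + 36)/(y^2 + 4*y - 12)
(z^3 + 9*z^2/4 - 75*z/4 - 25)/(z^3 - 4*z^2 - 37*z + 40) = (z^2 - 11*z/4 - 5)/(z^2 - 9*z + 8)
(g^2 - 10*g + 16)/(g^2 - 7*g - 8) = (g - 2)/(g + 1)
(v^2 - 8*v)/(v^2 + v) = (v - 8)/(v + 1)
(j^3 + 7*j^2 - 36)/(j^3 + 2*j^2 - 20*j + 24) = (j + 3)/(j - 2)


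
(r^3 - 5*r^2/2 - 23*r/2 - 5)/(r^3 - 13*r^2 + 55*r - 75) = (r^2 + 5*r/2 + 1)/(r^2 - 8*r + 15)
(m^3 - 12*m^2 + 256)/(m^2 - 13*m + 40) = (m^2 - 4*m - 32)/(m - 5)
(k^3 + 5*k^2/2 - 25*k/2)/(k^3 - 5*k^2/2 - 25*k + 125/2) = k/(k - 5)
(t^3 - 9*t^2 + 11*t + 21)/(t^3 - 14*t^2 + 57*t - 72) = (t^2 - 6*t - 7)/(t^2 - 11*t + 24)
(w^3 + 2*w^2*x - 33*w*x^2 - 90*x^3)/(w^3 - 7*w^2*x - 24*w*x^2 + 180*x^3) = (-w - 3*x)/(-w + 6*x)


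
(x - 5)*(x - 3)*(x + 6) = x^3 - 2*x^2 - 33*x + 90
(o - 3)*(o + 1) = o^2 - 2*o - 3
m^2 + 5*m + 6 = (m + 2)*(m + 3)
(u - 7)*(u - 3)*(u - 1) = u^3 - 11*u^2 + 31*u - 21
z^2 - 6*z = z*(z - 6)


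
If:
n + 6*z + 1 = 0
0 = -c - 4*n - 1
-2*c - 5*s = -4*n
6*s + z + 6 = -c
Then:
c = 561/307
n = -217/307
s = -398/307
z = -15/307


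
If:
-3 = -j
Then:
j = 3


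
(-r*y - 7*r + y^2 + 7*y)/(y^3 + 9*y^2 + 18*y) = (-r*y - 7*r + y^2 + 7*y)/(y*(y^2 + 9*y + 18))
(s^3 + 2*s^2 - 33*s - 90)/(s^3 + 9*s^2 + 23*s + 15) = (s - 6)/(s + 1)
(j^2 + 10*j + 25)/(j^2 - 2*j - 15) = (j^2 + 10*j + 25)/(j^2 - 2*j - 15)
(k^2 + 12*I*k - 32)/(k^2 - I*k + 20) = (k + 8*I)/(k - 5*I)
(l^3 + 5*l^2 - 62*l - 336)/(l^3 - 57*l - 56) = (l + 6)/(l + 1)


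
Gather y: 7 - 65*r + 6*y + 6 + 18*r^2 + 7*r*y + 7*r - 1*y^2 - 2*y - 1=18*r^2 - 58*r - y^2 + y*(7*r + 4) + 12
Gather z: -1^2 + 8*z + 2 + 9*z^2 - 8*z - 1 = 9*z^2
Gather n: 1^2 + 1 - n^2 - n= -n^2 - n + 2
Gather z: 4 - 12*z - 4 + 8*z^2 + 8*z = 8*z^2 - 4*z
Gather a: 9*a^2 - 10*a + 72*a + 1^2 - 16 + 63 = 9*a^2 + 62*a + 48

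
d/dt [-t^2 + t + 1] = 1 - 2*t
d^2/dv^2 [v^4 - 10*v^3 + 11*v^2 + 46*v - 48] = 12*v^2 - 60*v + 22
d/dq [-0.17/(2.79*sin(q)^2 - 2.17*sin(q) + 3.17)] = (0.9486*sin(q) - 0.3689)*cos(q)/(2.79*sin(q)^2 - 2.17*sin(q) + 3.17)^2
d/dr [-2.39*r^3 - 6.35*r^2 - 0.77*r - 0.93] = -7.17*r^2 - 12.7*r - 0.77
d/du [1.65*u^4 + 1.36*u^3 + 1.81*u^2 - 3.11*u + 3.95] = 6.6*u^3 + 4.08*u^2 + 3.62*u - 3.11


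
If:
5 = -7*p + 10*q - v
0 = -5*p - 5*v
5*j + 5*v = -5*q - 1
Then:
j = -2*v/5 - 7/10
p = -v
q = 1/2 - 3*v/5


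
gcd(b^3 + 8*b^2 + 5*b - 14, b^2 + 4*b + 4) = b + 2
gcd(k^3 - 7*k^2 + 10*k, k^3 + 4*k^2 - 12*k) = k^2 - 2*k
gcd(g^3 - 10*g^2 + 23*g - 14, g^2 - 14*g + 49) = g - 7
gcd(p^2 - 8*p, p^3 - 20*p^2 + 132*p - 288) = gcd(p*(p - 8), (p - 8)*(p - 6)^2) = p - 8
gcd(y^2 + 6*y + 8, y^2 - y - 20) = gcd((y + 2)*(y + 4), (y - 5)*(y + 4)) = y + 4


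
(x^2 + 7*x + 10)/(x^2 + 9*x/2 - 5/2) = 2*(x + 2)/(2*x - 1)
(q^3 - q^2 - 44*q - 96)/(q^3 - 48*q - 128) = (q + 3)/(q + 4)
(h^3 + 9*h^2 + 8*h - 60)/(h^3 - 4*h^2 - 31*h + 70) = (h + 6)/(h - 7)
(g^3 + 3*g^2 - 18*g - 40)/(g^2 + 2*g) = g + 1 - 20/g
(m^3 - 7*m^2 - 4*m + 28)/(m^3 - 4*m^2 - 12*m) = (m^2 - 9*m + 14)/(m*(m - 6))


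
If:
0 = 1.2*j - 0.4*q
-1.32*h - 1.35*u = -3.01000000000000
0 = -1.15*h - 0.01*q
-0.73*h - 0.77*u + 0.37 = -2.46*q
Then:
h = -0.00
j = 0.18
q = 0.55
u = 2.23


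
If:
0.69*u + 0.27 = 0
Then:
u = -0.39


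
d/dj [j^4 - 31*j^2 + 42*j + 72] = 4*j^3 - 62*j + 42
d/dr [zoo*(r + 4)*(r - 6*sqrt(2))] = nan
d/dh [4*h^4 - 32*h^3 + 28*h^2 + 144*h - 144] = 16*h^3 - 96*h^2 + 56*h + 144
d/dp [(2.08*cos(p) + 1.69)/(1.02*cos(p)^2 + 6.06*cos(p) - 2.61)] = (2.1216*cos(p)^2 + 3.4476*cos(p) + 15.6702)*sin(p)/(1.0404*cos(p)^4 + 12.3624*cos(p)^3 + 31.3992*cos(p)^2 - 31.6332*cos(p) + 6.8121)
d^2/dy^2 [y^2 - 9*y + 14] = 2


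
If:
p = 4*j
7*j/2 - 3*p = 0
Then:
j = 0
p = 0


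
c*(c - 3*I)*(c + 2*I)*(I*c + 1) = I*c^4 + 2*c^3 + 5*I*c^2 + 6*c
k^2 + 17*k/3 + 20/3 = (k + 5/3)*(k + 4)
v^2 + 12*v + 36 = (v + 6)^2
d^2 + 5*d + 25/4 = (d + 5/2)^2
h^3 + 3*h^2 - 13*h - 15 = (h - 3)*(h + 1)*(h + 5)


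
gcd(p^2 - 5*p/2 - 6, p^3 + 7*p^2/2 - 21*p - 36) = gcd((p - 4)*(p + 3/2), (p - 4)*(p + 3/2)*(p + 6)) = p^2 - 5*p/2 - 6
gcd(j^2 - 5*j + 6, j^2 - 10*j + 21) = j - 3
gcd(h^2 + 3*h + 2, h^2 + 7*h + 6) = h + 1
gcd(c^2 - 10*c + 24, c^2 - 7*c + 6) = c - 6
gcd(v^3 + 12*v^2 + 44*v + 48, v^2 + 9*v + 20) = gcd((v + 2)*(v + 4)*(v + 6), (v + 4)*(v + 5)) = v + 4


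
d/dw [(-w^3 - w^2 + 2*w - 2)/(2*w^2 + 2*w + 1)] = (-2*w^4 - 4*w^3 - 9*w^2 + 6*w + 6)/(4*w^4 + 8*w^3 + 8*w^2 + 4*w + 1)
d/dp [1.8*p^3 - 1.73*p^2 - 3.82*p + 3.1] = 5.4*p^2 - 3.46*p - 3.82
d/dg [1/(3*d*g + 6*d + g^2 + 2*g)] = (-3*d - 2*g - 2)/(3*d*g + 6*d + g^2 + 2*g)^2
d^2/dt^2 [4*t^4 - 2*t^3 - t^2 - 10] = 48*t^2 - 12*t - 2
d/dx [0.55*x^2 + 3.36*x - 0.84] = 1.1*x + 3.36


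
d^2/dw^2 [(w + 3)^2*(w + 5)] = 6*w + 22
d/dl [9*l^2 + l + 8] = 18*l + 1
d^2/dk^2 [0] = 0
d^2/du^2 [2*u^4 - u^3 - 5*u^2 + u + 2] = 24*u^2 - 6*u - 10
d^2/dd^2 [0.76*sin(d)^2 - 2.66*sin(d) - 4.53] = 2.66*sin(d) + 1.52*cos(2*d)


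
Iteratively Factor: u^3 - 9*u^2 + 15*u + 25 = (u - 5)*(u^2 - 4*u - 5) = (u - 5)^2*(u + 1)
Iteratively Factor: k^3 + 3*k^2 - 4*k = (k + 4)*(k^2 - k) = (k - 1)*(k + 4)*(k)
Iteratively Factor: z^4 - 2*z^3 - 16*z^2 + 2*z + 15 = (z - 1)*(z^3 - z^2 - 17*z - 15) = (z - 5)*(z - 1)*(z^2 + 4*z + 3) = (z - 5)*(z - 1)*(z + 1)*(z + 3)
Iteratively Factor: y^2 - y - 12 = (y - 4)*(y + 3)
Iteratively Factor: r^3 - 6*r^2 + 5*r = (r - 1)*(r^2 - 5*r) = (r - 5)*(r - 1)*(r)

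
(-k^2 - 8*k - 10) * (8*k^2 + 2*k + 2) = -8*k^4 - 66*k^3 - 98*k^2 - 36*k - 20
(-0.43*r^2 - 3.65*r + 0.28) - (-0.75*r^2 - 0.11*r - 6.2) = 0.32*r^2 - 3.54*r + 6.48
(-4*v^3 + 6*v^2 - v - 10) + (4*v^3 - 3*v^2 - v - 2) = 3*v^2 - 2*v - 12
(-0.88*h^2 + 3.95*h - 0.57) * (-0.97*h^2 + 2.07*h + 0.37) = 0.8536*h^4 - 5.6531*h^3 + 8.4038*h^2 + 0.2816*h - 0.2109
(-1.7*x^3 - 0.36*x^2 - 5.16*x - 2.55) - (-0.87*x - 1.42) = -1.7*x^3 - 0.36*x^2 - 4.29*x - 1.13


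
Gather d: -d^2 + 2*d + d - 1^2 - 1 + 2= -d^2 + 3*d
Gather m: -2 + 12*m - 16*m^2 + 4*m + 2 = -16*m^2 + 16*m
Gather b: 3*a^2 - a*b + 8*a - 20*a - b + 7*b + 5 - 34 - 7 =3*a^2 - 12*a + b*(6 - a) - 36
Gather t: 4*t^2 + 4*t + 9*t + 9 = 4*t^2 + 13*t + 9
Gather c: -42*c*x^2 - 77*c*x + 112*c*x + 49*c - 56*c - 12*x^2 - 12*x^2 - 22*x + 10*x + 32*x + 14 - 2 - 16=c*(-42*x^2 + 35*x - 7) - 24*x^2 + 20*x - 4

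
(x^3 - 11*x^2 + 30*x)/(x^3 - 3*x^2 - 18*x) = (x - 5)/(x + 3)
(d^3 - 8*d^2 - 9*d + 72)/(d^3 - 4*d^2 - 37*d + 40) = (d^2 - 9)/(d^2 + 4*d - 5)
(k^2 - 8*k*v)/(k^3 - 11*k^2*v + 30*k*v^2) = (k - 8*v)/(k^2 - 11*k*v + 30*v^2)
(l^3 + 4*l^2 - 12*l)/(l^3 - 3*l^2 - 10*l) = (-l^2 - 4*l + 12)/(-l^2 + 3*l + 10)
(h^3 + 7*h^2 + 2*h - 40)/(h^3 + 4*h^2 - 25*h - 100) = (h - 2)/(h - 5)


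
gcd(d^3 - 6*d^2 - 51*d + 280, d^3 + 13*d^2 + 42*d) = d + 7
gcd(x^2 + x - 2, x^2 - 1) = x - 1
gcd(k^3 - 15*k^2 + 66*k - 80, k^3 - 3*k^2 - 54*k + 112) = k^2 - 10*k + 16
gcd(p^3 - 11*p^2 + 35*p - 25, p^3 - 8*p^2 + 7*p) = p - 1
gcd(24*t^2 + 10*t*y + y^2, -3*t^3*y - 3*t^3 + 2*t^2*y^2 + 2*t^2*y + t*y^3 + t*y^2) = 1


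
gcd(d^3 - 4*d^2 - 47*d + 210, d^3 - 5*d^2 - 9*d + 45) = d - 5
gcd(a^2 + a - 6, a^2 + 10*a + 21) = a + 3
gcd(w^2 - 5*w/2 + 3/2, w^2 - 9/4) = w - 3/2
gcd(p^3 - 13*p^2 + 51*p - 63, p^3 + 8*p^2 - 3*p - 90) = p - 3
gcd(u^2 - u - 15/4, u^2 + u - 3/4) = u + 3/2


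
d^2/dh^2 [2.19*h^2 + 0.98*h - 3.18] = 4.38000000000000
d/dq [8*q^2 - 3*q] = 16*q - 3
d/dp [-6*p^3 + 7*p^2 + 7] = 2*p*(7 - 9*p)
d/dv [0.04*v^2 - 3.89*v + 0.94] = 0.08*v - 3.89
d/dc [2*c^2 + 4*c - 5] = 4*c + 4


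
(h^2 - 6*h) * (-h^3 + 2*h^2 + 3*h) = -h^5 + 8*h^4 - 9*h^3 - 18*h^2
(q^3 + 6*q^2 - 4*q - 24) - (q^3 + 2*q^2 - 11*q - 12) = 4*q^2 + 7*q - 12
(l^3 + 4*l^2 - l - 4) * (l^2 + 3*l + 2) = l^5 + 7*l^4 + 13*l^3 + l^2 - 14*l - 8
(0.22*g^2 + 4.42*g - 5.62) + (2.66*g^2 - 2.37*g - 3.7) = 2.88*g^2 + 2.05*g - 9.32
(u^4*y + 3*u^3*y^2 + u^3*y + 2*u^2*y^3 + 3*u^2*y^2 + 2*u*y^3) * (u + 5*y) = u^5*y + 8*u^4*y^2 + u^4*y + 17*u^3*y^3 + 8*u^3*y^2 + 10*u^2*y^4 + 17*u^2*y^3 + 10*u*y^4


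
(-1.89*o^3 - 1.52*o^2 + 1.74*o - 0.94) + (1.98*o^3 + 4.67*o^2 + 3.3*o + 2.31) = 0.0900000000000001*o^3 + 3.15*o^2 + 5.04*o + 1.37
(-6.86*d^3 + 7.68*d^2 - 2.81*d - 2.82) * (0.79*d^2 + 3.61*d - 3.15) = -5.4194*d^5 - 18.6974*d^4 + 47.1139*d^3 - 36.5639*d^2 - 1.3287*d + 8.883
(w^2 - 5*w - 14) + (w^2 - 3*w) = 2*w^2 - 8*w - 14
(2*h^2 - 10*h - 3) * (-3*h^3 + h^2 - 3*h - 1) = -6*h^5 + 32*h^4 - 7*h^3 + 25*h^2 + 19*h + 3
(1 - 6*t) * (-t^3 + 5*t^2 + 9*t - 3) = 6*t^4 - 31*t^3 - 49*t^2 + 27*t - 3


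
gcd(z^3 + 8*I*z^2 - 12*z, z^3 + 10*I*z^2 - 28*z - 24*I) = z^2 + 8*I*z - 12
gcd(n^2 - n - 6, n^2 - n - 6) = n^2 - n - 6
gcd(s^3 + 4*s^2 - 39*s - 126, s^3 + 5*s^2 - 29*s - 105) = s^2 + 10*s + 21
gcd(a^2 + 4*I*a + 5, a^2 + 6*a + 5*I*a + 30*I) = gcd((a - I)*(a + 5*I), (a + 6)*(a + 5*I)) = a + 5*I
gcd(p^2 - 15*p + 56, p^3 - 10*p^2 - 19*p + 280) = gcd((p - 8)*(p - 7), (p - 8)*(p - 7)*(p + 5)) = p^2 - 15*p + 56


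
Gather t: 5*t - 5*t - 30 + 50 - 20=0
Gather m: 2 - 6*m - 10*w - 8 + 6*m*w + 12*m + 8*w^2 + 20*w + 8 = m*(6*w + 6) + 8*w^2 + 10*w + 2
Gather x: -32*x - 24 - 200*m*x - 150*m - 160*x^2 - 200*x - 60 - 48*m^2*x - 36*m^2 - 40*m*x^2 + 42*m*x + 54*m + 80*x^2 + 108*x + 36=-36*m^2 - 96*m + x^2*(-40*m - 80) + x*(-48*m^2 - 158*m - 124) - 48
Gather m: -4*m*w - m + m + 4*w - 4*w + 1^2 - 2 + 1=-4*m*w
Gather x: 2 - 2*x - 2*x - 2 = -4*x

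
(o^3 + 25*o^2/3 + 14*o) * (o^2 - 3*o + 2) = o^5 + 16*o^4/3 - 9*o^3 - 76*o^2/3 + 28*o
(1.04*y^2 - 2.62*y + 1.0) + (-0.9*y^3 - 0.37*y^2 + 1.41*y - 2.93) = -0.9*y^3 + 0.67*y^2 - 1.21*y - 1.93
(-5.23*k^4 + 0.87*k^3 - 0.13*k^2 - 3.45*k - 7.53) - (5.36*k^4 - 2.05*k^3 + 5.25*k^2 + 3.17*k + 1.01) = -10.59*k^4 + 2.92*k^3 - 5.38*k^2 - 6.62*k - 8.54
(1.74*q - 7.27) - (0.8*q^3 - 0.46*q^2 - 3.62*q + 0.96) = -0.8*q^3 + 0.46*q^2 + 5.36*q - 8.23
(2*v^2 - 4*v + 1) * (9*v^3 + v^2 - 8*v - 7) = 18*v^5 - 34*v^4 - 11*v^3 + 19*v^2 + 20*v - 7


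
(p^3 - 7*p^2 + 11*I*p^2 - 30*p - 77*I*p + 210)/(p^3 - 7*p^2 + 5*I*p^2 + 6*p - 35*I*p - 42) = (p + 5*I)/(p - I)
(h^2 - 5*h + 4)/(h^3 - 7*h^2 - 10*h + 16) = (h - 4)/(h^2 - 6*h - 16)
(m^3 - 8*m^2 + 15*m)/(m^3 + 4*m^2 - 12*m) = (m^2 - 8*m + 15)/(m^2 + 4*m - 12)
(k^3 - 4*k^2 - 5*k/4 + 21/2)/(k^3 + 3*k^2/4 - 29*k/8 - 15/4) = 2*(2*k - 7)/(4*k + 5)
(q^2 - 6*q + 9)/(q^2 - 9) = (q - 3)/(q + 3)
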